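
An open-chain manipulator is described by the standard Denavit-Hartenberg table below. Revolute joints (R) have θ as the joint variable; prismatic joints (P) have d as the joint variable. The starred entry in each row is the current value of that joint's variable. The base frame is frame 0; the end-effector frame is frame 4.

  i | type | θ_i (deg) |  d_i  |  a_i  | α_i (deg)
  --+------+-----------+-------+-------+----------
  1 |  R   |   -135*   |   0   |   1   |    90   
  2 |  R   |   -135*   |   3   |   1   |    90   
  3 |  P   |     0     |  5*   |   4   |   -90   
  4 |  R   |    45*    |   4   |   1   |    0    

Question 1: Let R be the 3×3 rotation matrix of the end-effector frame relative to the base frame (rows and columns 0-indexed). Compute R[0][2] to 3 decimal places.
End-effector z-axis (col 2 of R) = (-0.7071,0.7071,0.0000)
R[0][2] = -0.7071

-0.707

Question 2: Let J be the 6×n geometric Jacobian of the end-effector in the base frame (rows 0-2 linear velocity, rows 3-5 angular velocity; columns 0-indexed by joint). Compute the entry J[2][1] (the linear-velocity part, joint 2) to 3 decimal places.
-7.071

axis z_1 = (-0.7071,0.7071,0.0000); lever o_n−o_1 = (0.0503,9.9497,-1.0000)
cross product → J_v[:, 1] = (-0.7071,-0.7071,-7.0711)
J_ω[:, 1] = z_1
entry J[2][1] = -7.0711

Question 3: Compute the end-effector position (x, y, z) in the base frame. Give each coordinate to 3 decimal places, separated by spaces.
after link 1: o_1 = (-0.7071, -0.7071, 0.0000)
after link 2: o_2 = (-2.3284, 1.9142, -0.7071)
after link 3: o_3 = (2.1716, 6.4142, -0.0000)
after link 4: o_4 = (-0.6569, 9.2426, -1.0000)

-0.657 9.243 -1.000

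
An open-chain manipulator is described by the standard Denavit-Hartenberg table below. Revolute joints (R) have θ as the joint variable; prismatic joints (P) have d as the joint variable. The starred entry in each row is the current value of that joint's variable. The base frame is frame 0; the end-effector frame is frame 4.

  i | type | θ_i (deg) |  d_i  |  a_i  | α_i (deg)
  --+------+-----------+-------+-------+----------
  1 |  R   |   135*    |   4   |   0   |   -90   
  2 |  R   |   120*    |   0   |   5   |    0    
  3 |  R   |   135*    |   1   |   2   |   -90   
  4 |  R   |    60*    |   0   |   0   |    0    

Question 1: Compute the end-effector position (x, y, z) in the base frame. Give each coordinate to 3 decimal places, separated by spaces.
after link 1: o_1 = (0.0000, 0.0000, 4.0000)
after link 2: o_2 = (1.7678, -1.7678, -0.3301)
after link 3: o_3 = (1.4267, -2.8409, 1.6017)
after link 4: o_4 = (1.4267, -2.8409, 1.6017)

1.427 -2.841 1.602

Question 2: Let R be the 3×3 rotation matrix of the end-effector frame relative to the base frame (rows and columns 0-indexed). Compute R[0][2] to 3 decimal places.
-0.683

End-effector z-axis (col 2 of R) = (-0.6830,0.6830,0.2588)
R[0][2] = -0.6830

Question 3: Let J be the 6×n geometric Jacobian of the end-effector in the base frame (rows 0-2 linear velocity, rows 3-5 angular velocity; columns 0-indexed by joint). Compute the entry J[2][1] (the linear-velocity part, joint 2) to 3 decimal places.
3.018

axis z_1 = (-0.7071,-0.7071,0.0000); lever o_n−o_1 = (1.4267,-2.8409,-2.3983)
cross product → J_v[:, 1] = (1.6958,-1.6958,3.0176)
J_ω[:, 1] = z_1
entry J[2][1] = 3.0176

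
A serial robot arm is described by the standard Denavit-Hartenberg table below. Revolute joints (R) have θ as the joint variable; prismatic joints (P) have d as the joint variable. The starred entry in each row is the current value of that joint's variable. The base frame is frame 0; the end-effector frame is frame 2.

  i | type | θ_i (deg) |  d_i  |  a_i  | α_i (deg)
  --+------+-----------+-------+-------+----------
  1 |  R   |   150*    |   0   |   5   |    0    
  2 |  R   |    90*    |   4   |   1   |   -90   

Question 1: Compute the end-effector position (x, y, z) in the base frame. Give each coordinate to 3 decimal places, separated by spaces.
after link 1: o_1 = (-4.3301, 2.5000, 0.0000)
after link 2: o_2 = (-4.8301, 1.6340, 4.0000)

-4.830 1.634 4.000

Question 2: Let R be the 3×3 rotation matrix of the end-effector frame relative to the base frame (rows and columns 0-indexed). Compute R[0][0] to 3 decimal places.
-0.500

End-effector x-axis (col 0 of R) = (-0.5000,-0.8660,0.0000)
R[0][0] = -0.5000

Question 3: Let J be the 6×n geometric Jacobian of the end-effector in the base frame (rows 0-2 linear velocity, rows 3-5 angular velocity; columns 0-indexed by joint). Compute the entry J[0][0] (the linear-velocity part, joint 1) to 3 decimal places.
axis z_0 = ẑ; lever o_n−o_0 = (-4.8301,1.6340,4.0000)
cross product → J_v[:, 0] = (-1.6340,-4.8301,0.0000)
J_ω[:, 0] = z_0
entry J[0][0] = -1.6340

-1.634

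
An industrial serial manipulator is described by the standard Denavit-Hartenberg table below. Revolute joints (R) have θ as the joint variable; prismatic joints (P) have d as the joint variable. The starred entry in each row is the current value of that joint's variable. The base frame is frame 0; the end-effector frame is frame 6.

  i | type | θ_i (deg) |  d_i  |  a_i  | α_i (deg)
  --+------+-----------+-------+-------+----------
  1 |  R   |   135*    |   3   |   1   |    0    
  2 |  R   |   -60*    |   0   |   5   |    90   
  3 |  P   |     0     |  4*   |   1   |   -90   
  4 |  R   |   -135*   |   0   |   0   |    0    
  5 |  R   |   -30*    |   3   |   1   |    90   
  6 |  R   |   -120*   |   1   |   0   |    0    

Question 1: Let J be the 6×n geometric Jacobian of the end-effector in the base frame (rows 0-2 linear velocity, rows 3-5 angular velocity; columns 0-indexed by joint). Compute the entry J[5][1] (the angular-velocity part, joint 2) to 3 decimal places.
axis z_1 = (0.0000,0.0000,1.0000); lever o_n−o_1 = (4.4166,3.7603,3.0000)
cross product → J_v[:, 1] = (-3.7603,4.4166,0.0000)
J_ω[:, 1] = z_1
entry J[5][1] = 1.0000

1.000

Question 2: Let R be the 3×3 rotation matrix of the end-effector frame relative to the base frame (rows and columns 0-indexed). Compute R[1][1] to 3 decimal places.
End-effector y-axis (col 1 of R) = (0.0000,-0.8660,-0.5000)
R[1][1] = -0.8660

-0.866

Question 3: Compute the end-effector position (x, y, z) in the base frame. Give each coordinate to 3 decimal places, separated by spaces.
3.710 4.467 6.000

after link 1: o_1 = (-0.7071, 0.7071, 3.0000)
after link 2: o_2 = (0.5870, 5.5367, 3.0000)
after link 3: o_3 = (4.7095, 5.4674, 3.0000)
after link 4: o_4 = (4.7095, 5.4674, 3.0000)
after link 5: o_5 = (4.7095, 4.4674, 6.0000)
after link 6: o_6 = (3.7095, 4.4674, 6.0000)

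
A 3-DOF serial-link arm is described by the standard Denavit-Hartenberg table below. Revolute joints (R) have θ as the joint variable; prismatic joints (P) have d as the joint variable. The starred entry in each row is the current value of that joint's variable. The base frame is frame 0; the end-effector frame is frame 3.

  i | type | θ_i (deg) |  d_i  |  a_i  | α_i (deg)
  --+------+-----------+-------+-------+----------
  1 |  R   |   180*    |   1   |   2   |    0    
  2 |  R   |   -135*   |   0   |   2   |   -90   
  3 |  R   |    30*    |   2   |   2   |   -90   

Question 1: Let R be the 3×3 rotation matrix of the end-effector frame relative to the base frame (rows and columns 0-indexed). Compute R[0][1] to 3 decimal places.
End-effector y-axis (col 1 of R) = (0.7071,-0.7071,-0.0000)
R[0][1] = 0.7071

0.707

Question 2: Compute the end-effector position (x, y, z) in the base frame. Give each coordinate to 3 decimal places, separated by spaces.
after link 1: o_1 = (-2.0000, 0.0000, 1.0000)
after link 2: o_2 = (-0.5858, 1.4142, 1.0000)
after link 3: o_3 = (-0.7753, 4.0532, 0.0000)

-0.775 4.053 0.000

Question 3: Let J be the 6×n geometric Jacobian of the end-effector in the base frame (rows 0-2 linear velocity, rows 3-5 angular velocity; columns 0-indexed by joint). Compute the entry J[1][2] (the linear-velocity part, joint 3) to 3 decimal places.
axis z_2 = (-0.7071,0.7071,0.0000); lever o_n−o_2 = (-0.1895,2.6390,-1.0000)
cross product → J_v[:, 2] = (-0.7071,-0.7071,-1.7321)
J_ω[:, 2] = z_2
entry J[1][2] = -0.7071

-0.707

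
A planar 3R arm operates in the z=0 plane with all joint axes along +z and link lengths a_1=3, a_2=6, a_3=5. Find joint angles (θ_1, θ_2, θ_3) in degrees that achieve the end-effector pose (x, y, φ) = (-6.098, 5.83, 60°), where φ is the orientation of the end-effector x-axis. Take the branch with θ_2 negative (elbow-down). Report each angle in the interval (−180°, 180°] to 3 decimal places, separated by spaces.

wrist centre = target − a_3·(cos φ, sin φ) = (-8.5980, 1.4999)
cos θ_2 = (76.1752−3²−6²)/(2·3·6) = 0.8660; θ_2 = -30.0054° (elbow-down)
β = atan2(1.4999,-8.5980) = 170.1046°; ψ = atan2(-3.0005,8.1959) = -20.1076°
θ_1 = β − ψ = 190.2122°
θ_3 = φ − θ_1 − θ_2 = -100.2068° (wrapped to (-180°,180°])

-169.788 -30.005 -100.207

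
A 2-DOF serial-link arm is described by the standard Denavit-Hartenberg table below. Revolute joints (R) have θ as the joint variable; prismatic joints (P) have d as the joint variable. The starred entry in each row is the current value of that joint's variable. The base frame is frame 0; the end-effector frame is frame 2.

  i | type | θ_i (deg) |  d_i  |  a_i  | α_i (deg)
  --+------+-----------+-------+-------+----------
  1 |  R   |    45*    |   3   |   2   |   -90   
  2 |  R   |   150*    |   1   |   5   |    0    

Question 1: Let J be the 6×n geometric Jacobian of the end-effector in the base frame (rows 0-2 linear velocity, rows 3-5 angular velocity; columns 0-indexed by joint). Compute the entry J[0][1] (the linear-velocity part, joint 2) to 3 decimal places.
axis z_1 = (-0.7071,0.7071,0.0000); lever o_n−o_1 = (-3.7690,-2.3548,-2.5000)
cross product → J_v[:, 1] = (-1.7678,-1.7678,4.3301)
J_ω[:, 1] = z_1
entry J[0][1] = -1.7678

-1.768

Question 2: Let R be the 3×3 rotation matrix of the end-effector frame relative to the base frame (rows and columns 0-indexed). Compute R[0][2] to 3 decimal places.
End-effector z-axis (col 2 of R) = (-0.7071,0.7071,0.0000)
R[0][2] = -0.7071

-0.707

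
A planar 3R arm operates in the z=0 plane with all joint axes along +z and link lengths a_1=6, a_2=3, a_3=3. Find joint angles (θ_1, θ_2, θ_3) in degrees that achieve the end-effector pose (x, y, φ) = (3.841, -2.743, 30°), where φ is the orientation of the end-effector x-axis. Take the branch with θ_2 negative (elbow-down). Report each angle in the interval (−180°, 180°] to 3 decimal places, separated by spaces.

-44.996 -134.992 -150.012

wrist centre = target − a_3·(cos φ, sin φ) = (1.2429, -4.2430)
cos θ_2 = (19.5479−6²−3²)/(2·6·3) = -0.7070; θ_2 = -134.9916° (elbow-down)
β = atan2(-4.2430,1.2429) = -73.6728°; ψ = atan2(-2.1216,3.8790) = -28.6767°
θ_1 = β − ψ = -44.9962°
θ_3 = φ − θ_1 − θ_2 = -150.0123° (wrapped to (-180°,180°])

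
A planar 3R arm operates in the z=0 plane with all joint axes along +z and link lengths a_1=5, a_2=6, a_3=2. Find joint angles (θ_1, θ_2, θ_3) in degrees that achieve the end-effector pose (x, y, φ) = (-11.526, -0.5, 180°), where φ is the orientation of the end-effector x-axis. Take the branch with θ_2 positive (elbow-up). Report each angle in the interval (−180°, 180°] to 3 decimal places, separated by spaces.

149.997 60.006 -30.003

wrist centre = target − a_3·(cos φ, sin φ) = (-9.5260, -0.5000)
cos θ_2 = (90.9947−5²−6²)/(2·5·6) = 0.4999; θ_2 = 60.0059° (elbow-up)
β = atan2(-0.5000,-9.5260) = -176.9954°; ψ = atan2(5.1965,7.9995) = 33.0078°
θ_1 = β − ψ = -210.0032°
θ_3 = φ − θ_1 − θ_2 = -30.0027° (wrapped to (-180°,180°])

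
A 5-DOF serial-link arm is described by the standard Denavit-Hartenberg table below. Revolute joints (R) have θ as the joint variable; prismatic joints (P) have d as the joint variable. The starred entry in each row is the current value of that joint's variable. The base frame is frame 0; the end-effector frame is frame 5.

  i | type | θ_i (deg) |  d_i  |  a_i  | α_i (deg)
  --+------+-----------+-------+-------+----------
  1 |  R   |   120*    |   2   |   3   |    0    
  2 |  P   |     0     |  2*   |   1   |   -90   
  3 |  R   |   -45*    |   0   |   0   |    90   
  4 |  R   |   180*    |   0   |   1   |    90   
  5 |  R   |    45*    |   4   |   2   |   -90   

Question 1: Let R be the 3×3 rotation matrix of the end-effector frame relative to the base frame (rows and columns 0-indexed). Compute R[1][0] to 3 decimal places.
-0.866

End-effector x-axis (col 0 of R) = (0.5000,-0.8660,0.0000)
R[1][0] = -0.8660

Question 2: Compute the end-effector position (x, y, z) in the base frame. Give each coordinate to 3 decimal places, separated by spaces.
after link 1: o_1 = (-1.5000, 2.5981, 2.0000)
after link 2: o_2 = (-2.0000, 3.4641, 4.0000)
after link 3: o_3 = (-2.0000, 3.4641, 4.0000)
after link 4: o_4 = (-1.6464, 2.8517, 3.2929)
after link 5: o_5 = (-4.1105, -0.8803, 3.2929)

-4.111 -0.880 3.293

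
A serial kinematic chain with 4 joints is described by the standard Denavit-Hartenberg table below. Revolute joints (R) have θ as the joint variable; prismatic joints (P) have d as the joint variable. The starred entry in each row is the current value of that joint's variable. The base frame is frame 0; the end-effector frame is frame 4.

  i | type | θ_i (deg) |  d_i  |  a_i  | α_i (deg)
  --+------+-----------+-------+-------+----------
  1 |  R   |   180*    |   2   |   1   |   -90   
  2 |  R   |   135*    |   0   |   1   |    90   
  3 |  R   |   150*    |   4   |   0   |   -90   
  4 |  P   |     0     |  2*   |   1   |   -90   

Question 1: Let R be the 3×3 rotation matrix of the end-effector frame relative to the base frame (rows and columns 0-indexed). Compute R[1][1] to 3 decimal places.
End-effector y-axis (col 1 of R) = (0.3536,-0.8660,-0.3536)
R[1][1] = -0.8660

-0.866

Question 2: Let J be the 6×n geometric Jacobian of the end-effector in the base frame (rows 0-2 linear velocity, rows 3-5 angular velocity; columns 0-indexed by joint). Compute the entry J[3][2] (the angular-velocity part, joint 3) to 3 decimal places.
axis z_2 = (-0.7071,-0.0000,-0.7071); lever o_n−o_2 = (-4.1479,1.2321,-1.5089)
cross product → J_v[:, 2] = (0.8712,1.8660,-0.8712)
J_ω[:, 2] = z_2
entry J[3][2] = -0.7071

-0.707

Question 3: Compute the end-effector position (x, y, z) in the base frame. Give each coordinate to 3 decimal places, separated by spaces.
after link 1: o_1 = (-1.0000, 0.0000, 2.0000)
after link 2: o_2 = (-0.2929, -0.0000, 1.2929)
after link 3: o_3 = (-3.1213, -0.0000, -1.5355)
after link 4: o_4 = (-4.4408, 1.2321, -0.2161)

-4.441 1.232 -0.216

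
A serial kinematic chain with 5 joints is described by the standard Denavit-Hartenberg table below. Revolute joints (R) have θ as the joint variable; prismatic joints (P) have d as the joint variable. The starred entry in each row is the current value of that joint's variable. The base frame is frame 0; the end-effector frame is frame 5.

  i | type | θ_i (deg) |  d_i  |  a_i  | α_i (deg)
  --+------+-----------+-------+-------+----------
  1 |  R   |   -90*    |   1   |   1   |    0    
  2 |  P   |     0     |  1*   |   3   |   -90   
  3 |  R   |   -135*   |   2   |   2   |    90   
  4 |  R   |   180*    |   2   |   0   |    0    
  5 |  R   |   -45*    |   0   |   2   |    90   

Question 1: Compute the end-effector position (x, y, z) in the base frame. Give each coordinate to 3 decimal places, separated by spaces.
after link 1: o_1 = (0.0000, -1.0000, 1.0000)
after link 2: o_2 = (0.0000, -4.0000, 2.0000)
after link 3: o_3 = (2.0000, -2.5858, 3.4142)
after link 4: o_4 = (2.0000, -1.1716, 2.0000)
after link 5: o_5 = (3.4142, -2.1716, 1.0000)

3.414 -2.172 1.000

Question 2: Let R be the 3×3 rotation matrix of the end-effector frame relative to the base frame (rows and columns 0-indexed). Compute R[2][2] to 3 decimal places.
End-effector z-axis (col 2 of R) = (0.7071,0.5000,0.5000)
R[2][2] = 0.5000

0.500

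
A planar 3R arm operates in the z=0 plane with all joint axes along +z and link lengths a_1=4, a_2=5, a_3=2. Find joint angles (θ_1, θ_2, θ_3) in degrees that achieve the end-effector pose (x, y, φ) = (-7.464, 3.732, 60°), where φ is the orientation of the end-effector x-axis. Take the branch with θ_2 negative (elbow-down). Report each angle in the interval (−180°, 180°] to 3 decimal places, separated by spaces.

wrist centre = target − a_3·(cos φ, sin φ) = (-8.4640, 1.9999)
cos θ_2 = (75.6391−4²−5²)/(2·4·5) = 0.8660; θ_2 = -30.0055° (elbow-down)
β = atan2(1.9999,-8.4640) = 166.7055°; ψ = atan2(-2.5004,8.3299) = -16.7084°
θ_1 = β − ψ = 183.4139°
θ_3 = φ − θ_1 − θ_2 = -93.4084° (wrapped to (-180°,180°])

-176.586 -30.006 -93.408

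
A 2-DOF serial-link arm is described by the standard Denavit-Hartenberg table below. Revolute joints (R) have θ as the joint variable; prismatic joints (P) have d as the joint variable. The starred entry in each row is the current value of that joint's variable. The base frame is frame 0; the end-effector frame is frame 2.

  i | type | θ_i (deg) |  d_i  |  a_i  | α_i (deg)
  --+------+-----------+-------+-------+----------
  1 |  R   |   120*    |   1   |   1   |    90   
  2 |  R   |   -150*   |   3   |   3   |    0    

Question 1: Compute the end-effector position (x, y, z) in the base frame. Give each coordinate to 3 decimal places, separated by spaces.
3.397 0.116 -0.500

after link 1: o_1 = (-0.5000, 0.8660, 1.0000)
after link 2: o_2 = (3.3971, 0.1160, -0.5000)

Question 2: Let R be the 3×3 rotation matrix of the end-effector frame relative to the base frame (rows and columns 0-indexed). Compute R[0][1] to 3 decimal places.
End-effector y-axis (col 1 of R) = (-0.2500,0.4330,-0.8660)
R[0][1] = -0.2500

-0.250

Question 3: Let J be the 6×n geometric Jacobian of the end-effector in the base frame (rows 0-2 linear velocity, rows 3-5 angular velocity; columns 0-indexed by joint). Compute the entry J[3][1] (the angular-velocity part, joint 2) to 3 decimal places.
0.866

axis z_1 = (0.8660,0.5000,0.0000); lever o_n−o_1 = (3.8971,-0.7500,-1.5000)
cross product → J_v[:, 1] = (-0.7500,1.2990,-2.5981)
J_ω[:, 1] = z_1
entry J[3][1] = 0.8660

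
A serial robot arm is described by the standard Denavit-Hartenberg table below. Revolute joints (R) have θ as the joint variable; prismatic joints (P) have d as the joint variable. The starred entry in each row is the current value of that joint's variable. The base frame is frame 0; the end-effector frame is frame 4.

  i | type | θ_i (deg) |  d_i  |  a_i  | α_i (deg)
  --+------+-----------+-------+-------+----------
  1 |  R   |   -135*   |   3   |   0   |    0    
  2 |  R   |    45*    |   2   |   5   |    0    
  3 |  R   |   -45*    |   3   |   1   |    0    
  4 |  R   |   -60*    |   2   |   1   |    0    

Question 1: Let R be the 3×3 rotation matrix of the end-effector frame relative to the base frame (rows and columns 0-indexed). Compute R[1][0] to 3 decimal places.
0.259

End-effector x-axis (col 0 of R) = (-0.9659,0.2588,0.0000)
R[1][0] = 0.2588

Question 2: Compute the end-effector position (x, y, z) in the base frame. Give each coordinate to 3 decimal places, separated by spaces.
-1.673 -5.448 10.000

after link 1: o_1 = (0.0000, 0.0000, 3.0000)
after link 2: o_2 = (0.0000, -5.0000, 5.0000)
after link 3: o_3 = (-0.7071, -5.7071, 8.0000)
after link 4: o_4 = (-1.6730, -5.4483, 10.0000)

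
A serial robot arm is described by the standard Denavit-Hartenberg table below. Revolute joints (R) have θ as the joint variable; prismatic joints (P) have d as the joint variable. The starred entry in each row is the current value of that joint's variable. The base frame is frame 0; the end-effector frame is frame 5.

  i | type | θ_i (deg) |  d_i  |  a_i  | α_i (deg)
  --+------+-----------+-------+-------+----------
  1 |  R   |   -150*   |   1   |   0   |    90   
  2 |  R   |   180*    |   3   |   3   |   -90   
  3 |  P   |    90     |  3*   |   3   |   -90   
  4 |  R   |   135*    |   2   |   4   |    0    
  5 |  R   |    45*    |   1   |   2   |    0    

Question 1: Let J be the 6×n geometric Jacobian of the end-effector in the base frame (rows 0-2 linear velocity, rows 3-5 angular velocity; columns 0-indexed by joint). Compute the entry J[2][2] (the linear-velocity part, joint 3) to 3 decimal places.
prismatic axis z_2 = (0.0000,0.0000,-1.0000)
J_v[:, 2] = z_2; J_ω[:, 2] = (0,0,0)
entry J[2][2] = -1.0000

-1.000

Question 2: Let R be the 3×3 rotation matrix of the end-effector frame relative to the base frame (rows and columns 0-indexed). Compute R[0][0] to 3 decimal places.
-0.500

End-effector x-axis (col 0 of R) = (-0.5000,0.8660,0.0000)
R[0][0] = -0.5000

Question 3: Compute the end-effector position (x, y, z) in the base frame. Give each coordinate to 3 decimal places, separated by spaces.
after link 1: o_1 = (0.0000, 0.0000, 1.0000)
after link 2: o_2 = (1.0981, 4.0981, 1.0000)
after link 3: o_3 = (2.5981, 1.5000, -2.0000)
after link 4: o_4 = (-0.5482, 2.9495, 0.8284)
after link 5: o_5 = (-2.4142, 4.1815, 0.8284)

-2.414 4.182 0.828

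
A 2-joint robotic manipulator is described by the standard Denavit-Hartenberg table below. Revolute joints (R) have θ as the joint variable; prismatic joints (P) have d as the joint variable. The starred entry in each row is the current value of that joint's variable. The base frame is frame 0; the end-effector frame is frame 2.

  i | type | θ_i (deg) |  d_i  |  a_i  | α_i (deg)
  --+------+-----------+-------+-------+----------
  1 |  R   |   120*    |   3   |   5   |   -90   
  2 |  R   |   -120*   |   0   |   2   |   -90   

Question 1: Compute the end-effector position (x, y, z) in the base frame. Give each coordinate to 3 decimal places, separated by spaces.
-2.000 3.464 4.732

after link 1: o_1 = (-2.5000, 4.3301, 3.0000)
after link 2: o_2 = (-2.0000, 3.4641, 4.7321)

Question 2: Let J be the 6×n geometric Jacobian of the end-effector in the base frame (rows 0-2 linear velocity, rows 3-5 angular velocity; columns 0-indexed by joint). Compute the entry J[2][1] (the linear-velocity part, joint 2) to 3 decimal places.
axis z_1 = (-0.8660,-0.5000,0.0000); lever o_n−o_1 = (0.5000,-0.8660,1.7321)
cross product → J_v[:, 1] = (-0.8660,1.5000,1.0000)
J_ω[:, 1] = z_1
entry J[2][1] = 1.0000

1.000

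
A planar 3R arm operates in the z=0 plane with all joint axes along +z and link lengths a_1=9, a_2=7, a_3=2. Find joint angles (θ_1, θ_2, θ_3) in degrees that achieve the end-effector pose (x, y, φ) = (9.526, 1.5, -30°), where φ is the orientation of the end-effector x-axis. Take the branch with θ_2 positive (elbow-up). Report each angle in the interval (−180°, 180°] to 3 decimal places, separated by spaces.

-30.000 120.002 -120.002

wrist centre = target − a_3·(cos φ, sin φ) = (7.7939, 2.5000)
cos θ_2 = (66.9956−9²−7²)/(2·9·7) = -0.5000; θ_2 = 120.0023° (elbow-up)
β = atan2(2.5000,7.7939) = 17.7842°; ψ = atan2(6.0620,5.4998) = 47.7842°
θ_1 = β − ψ = -30.0000°
θ_3 = φ − θ_1 − θ_2 = -120.0023° (wrapped to (-180°,180°])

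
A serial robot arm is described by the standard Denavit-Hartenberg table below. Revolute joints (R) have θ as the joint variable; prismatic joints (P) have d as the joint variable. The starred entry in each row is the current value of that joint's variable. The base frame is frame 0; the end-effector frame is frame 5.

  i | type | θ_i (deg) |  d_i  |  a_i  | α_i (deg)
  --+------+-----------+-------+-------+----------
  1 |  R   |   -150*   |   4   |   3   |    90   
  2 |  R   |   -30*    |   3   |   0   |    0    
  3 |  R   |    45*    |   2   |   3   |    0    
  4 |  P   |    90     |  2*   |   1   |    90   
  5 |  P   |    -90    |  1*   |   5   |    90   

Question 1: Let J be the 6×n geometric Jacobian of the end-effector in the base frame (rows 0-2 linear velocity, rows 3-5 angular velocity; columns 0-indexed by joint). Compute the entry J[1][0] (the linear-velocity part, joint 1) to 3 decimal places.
axis z_0 = ẑ; lever o_n−o_0 = (-6.7200,-1.5704,6.0012)
cross product → J_v[:, 0] = (1.5704,-6.7200,0.0000)
J_ω[:, 0] = z_0
entry J[1][0] = -6.7200

-6.720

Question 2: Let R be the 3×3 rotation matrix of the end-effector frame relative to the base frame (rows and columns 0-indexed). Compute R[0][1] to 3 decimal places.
-0.837

End-effector y-axis (col 1 of R) = (-0.8365,-0.4830,0.2588)
R[0][1] = -0.8365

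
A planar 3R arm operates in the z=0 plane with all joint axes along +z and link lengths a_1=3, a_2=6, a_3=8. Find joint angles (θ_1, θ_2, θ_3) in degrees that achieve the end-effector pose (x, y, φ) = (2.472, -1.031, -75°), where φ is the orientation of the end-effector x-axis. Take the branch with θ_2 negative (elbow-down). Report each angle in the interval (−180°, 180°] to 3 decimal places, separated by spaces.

wrist centre = target − a_3·(cos φ, sin φ) = (0.4014, 6.6964)
cos θ_2 = (45.0030−3²−6²)/(2·3·6) = 0.0001; θ_2 = -89.9952° (elbow-down)
β = atan2(6.6964,0.4014) = 86.5692°; ψ = atan2(-6.0000,3.0005) = -63.4311°
θ_1 = β − ψ = 150.0003°
θ_3 = φ − θ_1 − θ_2 = -135.0052° (wrapped to (-180°,180°])

150.000 -89.995 -135.005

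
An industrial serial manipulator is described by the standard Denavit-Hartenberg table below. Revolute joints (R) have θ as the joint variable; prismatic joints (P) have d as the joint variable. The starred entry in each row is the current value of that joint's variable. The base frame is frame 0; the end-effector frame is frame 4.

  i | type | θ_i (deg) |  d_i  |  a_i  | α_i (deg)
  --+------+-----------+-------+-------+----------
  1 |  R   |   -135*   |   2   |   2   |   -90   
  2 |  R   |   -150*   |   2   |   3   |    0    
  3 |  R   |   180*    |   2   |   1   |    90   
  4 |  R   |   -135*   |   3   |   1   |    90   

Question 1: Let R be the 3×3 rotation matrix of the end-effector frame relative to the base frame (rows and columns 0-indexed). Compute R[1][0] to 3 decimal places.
0.933

End-effector x-axis (col 0 of R) = (-0.0670,0.9330,0.3536)
R[1][0] = 0.9330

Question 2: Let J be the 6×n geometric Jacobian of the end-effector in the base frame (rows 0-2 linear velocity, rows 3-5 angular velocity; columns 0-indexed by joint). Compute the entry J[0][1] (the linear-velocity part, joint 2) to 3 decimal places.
axis z_1 = (0.7071,-0.7071,0.0000); lever o_n−o_1 = (2.9255,-1.7313,3.9516)
cross product → J_v[:, 1] = (-2.7942,-2.7942,0.8444)
J_ω[:, 1] = z_1
entry J[0][1] = -2.7942

-2.794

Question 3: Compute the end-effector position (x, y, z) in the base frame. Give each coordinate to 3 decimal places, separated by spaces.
after link 1: o_1 = (-1.4142, -1.4142, 2.0000)
after link 2: o_2 = (1.8371, -0.9913, 3.5000)
after link 3: o_3 = (2.6390, -3.0179, 3.0000)
after link 4: o_4 = (1.5113, -3.1455, 5.9516)

1.511 -3.146 5.952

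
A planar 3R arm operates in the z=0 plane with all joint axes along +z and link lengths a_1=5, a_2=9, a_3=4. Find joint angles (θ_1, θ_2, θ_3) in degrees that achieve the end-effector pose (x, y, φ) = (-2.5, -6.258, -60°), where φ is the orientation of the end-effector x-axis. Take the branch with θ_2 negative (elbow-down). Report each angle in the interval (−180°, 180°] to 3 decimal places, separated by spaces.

-26.324 -150.002 116.326

wrist centre = target − a_3·(cos φ, sin φ) = (-4.5000, -2.7939)
cos θ_2 = (28.0559−5²−9²)/(2·5·9) = -0.8660; θ_2 = -150.0023° (elbow-down)
β = atan2(-2.7939,-4.5000) = -148.1652°; ψ = atan2(-4.4997,-2.7944) = -121.8413°
θ_1 = β − ψ = -26.3239°
θ_3 = φ − θ_1 − θ_2 = 116.3263° (wrapped to (-180°,180°])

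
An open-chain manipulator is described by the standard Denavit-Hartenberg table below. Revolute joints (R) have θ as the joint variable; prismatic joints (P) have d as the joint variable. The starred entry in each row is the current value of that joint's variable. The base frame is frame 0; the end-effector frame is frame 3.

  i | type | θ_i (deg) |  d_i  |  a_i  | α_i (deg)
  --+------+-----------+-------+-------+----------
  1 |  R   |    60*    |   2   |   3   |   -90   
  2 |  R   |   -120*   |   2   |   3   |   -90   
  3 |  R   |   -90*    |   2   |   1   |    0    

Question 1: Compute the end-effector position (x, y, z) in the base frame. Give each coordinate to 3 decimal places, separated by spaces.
after link 1: o_1 = (1.5000, 2.5981, 2.0000)
after link 2: o_2 = (-0.9821, 2.2990, 4.5981)
after link 3: o_3 = (-0.9821, 4.2990, 5.5981)

-0.982 4.299 5.598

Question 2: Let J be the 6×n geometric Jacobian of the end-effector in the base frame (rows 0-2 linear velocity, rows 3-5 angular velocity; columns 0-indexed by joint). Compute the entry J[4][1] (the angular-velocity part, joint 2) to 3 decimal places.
axis z_1 = (-0.8660,0.5000,0.0000); lever o_n−o_1 = (-2.4821,1.7010,3.5981)
cross product → J_v[:, 1] = (1.7990,3.1160,-0.2321)
J_ω[:, 1] = z_1
entry J[4][1] = 0.5000

0.500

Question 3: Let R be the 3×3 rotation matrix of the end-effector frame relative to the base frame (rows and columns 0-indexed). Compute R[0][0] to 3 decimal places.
End-effector x-axis (col 0 of R) = (-0.8660,0.5000,0.0000)
R[0][0] = -0.8660

-0.866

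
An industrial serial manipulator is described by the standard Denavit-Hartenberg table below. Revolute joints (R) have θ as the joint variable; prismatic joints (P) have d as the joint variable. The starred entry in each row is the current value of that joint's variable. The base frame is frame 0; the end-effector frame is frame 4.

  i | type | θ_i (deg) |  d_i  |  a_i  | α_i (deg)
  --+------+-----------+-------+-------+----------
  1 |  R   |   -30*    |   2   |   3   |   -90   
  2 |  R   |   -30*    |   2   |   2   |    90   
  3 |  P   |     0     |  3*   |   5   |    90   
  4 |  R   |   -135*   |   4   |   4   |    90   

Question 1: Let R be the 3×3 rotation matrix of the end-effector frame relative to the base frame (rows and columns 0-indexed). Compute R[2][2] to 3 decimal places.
0.259

End-effector z-axis (col 2 of R) = (-0.8365,0.4830,0.2588)
R[2][2] = 0.2588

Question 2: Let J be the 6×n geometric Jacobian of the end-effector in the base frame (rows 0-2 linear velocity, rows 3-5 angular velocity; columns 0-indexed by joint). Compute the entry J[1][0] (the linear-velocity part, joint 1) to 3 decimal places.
4.652

axis z_0 = ẑ; lever o_n−o_0 = (4.6525,-4.9955,4.2344)
cross product → J_v[:, 0] = (4.9955,4.6525,-0.0000)
J_ω[:, 0] = z_0
entry J[1][0] = 4.6525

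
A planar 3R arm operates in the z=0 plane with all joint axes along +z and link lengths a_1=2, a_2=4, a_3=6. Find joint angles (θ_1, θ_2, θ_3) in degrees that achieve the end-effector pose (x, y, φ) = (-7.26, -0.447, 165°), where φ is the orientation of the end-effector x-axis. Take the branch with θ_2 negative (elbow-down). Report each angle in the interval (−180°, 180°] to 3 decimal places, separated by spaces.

wrist centre = target − a_3·(cos φ, sin φ) = (-1.4644, -1.9999)
cos θ_2 = (6.1443−2²−4²)/(2·2·4) = -0.8660; θ_2 = -149.9953° (elbow-down)
β = atan2(-1.9999,-1.4644) = -126.2136°; ψ = atan2(-2.0003,-1.4639) = -126.1990°
θ_1 = β − ψ = -0.0146°
θ_3 = φ − θ_1 − θ_2 = -44.9902° (wrapped to (-180°,180°])

-0.015 -149.995 -44.990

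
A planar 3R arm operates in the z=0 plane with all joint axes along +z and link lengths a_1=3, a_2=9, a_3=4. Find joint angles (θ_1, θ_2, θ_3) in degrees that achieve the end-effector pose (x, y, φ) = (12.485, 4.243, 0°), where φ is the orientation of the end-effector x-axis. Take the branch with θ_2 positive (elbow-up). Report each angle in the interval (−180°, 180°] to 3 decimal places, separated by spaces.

-44.999 90.002 -45.003

wrist centre = target − a_3·(cos φ, sin φ) = (8.4850, 4.2430)
cos θ_2 = (89.9983−3²−9²)/(2·3·9) = -0.0000; θ_2 = 90.0018° (elbow-up)
β = atan2(4.2430,8.4850) = 26.5678°; ψ = atan2(9.0000,2.9997) = 71.5667°
θ_1 = β − ψ = -44.9989°
θ_3 = φ − θ_1 − θ_2 = -45.0029° (wrapped to (-180°,180°])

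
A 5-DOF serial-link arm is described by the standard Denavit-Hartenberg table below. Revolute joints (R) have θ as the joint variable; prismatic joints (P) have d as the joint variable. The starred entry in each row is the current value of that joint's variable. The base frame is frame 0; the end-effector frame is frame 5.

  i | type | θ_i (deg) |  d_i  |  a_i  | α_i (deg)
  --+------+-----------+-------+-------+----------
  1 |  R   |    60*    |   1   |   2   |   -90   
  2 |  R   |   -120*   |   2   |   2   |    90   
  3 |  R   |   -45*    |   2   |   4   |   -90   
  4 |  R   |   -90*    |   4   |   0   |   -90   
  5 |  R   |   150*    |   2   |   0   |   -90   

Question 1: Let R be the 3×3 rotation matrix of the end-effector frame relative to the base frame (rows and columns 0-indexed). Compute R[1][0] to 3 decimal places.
End-effector x-axis (col 0 of R) = (0.7696,0.6258,0.1268)
R[1][0] = 0.6258

0.626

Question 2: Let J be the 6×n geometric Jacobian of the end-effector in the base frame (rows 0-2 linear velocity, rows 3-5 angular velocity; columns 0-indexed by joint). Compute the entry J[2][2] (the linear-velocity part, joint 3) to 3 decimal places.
1.225

axis z_2 = (-0.4330,-0.7500,-0.5000); lever o_n−o_2 = (-1.4090,-5.2690,5.1237)
cross product → J_v[:, 2] = (-6.4773,2.9232,1.2247)
J_ω[:, 2] = z_2
entry J[2][2] = 1.2247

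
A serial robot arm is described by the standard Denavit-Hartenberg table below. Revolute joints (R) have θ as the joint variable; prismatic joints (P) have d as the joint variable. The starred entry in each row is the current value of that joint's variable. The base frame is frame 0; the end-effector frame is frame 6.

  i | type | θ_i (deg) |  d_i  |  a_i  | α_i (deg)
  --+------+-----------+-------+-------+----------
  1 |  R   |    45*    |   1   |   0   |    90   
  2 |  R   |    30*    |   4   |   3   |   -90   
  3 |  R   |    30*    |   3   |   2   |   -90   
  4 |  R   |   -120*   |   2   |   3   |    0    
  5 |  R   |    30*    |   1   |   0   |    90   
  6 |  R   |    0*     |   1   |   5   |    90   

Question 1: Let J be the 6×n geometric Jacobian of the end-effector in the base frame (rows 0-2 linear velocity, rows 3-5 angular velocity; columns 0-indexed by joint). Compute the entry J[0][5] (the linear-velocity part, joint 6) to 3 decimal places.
-4.593

axis z_5 = (-0.1768,-0.8839,-0.4330); lever o_n−o_5 = (-1.9445,-2.6517,3.8971)
cross product → J_v[:, 5] = (-4.5928,1.5309,-1.2500)
J_ω[:, 5] = z_5
entry J[0][5] = -4.5928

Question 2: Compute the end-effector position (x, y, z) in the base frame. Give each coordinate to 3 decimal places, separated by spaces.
after link 1: o_1 = (0.0000, 0.0000, 1.0000)
after link 2: o_2 = (4.6655, -0.9913, 2.5000)
after link 3: o_3 = (3.9584, -0.2842, 5.9641)
after link 4: o_4 = (0.9376, -1.9162, 7.0646)
after link 5: o_5 = (0.0190, -1.6100, 6.8146)
after link 6: o_6 = (-1.9255, -4.2617, 10.7117)

-1.926 -4.262 10.712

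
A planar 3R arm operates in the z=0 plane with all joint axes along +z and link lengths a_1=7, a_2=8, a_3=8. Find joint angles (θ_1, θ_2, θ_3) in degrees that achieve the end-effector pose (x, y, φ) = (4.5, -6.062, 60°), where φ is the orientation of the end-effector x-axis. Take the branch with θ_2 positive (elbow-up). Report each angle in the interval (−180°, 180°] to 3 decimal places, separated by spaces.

wrist centre = target − a_3·(cos φ, sin φ) = (0.5000, -12.9902)
cos θ_2 = (168.9954−7²−8²)/(2·7·8) = 0.5000; θ_2 = 60.0027° (elbow-up)
β = atan2(-12.9902,0.5000) = -87.7957°; ψ = atan2(6.9284,10.9997) = 32.2057°
θ_1 = β − ψ = -120.0015°
θ_3 = φ − θ_1 − θ_2 = 119.9987° (wrapped to (-180°,180°])

-120.001 60.003 119.999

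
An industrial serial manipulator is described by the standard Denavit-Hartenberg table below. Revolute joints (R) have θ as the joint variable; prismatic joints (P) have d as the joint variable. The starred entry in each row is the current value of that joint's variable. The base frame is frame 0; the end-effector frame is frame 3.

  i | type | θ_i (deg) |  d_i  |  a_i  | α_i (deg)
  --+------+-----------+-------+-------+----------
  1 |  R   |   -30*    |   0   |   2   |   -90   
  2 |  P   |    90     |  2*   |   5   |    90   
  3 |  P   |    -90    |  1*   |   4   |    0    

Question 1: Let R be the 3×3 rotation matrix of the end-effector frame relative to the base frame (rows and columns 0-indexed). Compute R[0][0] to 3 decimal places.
-0.500

End-effector x-axis (col 0 of R) = (-0.5000,-0.8660,-0.0000)
R[0][0] = -0.5000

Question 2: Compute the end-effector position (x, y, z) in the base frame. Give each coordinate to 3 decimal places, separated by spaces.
after link 1: o_1 = (1.7321, -1.0000, 0.0000)
after link 2: o_2 = (2.7321, 0.7321, -5.0000)
after link 3: o_3 = (1.5981, -3.2321, -5.0000)

1.598 -3.232 -5.000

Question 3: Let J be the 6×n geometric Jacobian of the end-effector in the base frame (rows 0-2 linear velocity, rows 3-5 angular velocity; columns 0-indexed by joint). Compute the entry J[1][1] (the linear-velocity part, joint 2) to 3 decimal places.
0.866

prismatic axis z_1 = (0.5000,0.8660,0.0000)
J_v[:, 1] = z_1; J_ω[:, 1] = (0,0,0)
entry J[1][1] = 0.8660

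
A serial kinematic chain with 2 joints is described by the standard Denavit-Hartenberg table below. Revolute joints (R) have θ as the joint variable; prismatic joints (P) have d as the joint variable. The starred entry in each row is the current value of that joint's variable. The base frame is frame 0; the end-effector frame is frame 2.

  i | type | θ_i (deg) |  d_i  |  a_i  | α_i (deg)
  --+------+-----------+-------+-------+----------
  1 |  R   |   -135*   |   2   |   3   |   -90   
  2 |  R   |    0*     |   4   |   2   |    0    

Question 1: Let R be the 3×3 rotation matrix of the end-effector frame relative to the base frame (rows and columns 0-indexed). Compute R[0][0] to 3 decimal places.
-0.707

End-effector x-axis (col 0 of R) = (-0.7071,-0.7071,0.0000)
R[0][0] = -0.7071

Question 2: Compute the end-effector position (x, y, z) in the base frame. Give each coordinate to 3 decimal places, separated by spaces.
-0.707 -6.364 2.000

after link 1: o_1 = (-2.1213, -2.1213, 2.0000)
after link 2: o_2 = (-0.7071, -6.3640, 2.0000)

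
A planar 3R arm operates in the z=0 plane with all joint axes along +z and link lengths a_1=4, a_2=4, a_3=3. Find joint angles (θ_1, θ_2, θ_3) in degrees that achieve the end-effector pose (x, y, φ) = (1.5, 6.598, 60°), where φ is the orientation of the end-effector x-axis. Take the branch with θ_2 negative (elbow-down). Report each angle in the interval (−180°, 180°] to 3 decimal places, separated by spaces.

150.001 -120.001 30.001

wrist centre = target − a_3·(cos φ, sin φ) = (-0.0000, 3.9999)
cos θ_2 = (15.9994−4²−4²)/(2·4·4) = -0.5000; θ_2 = -120.0013° (elbow-down)
β = atan2(3.9999,-0.0000) = 90.0000°; ψ = atan2(-3.4641,1.9999) = -60.0006°
θ_1 = β − ψ = 150.0006°
θ_3 = φ − θ_1 − θ_2 = 30.0006° (wrapped to (-180°,180°])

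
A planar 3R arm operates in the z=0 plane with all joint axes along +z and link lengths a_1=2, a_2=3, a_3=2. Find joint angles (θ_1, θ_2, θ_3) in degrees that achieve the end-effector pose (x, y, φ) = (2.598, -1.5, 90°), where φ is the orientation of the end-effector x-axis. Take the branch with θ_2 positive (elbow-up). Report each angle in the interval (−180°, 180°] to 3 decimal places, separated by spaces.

wrist centre = target − a_3·(cos φ, sin φ) = (2.5980, -3.5000)
cos θ_2 = (18.9996−2²−3²)/(2·2·3) = 0.5000; θ_2 = 60.0022° (elbow-up)
β = atan2(-3.5000,2.5980) = -53.4140°; ψ = atan2(2.5981,3.4999) = 36.5882°
θ_1 = β − ψ = -90.0022°
θ_3 = φ − θ_1 − θ_2 = 120.0000° (wrapped to (-180°,180°])

-90.002 60.002 120.000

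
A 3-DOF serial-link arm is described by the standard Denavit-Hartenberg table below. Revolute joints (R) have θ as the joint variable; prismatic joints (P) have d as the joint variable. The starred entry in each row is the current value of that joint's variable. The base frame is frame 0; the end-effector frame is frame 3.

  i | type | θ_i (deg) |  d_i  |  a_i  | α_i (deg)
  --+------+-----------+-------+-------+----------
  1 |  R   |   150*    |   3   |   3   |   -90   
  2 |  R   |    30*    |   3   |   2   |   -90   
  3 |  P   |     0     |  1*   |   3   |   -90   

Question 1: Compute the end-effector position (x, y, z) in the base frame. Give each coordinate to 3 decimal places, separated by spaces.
-7.415 0.817 -0.366

after link 1: o_1 = (-2.5981, 1.5000, 3.0000)
after link 2: o_2 = (-5.5981, -0.2321, 2.0000)
after link 3: o_3 = (-7.4151, 0.8170, -0.3660)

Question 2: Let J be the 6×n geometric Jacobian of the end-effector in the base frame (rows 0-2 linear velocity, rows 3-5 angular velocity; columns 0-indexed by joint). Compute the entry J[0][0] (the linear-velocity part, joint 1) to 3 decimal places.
-0.817

axis z_0 = ẑ; lever o_n−o_0 = (-7.4151,0.8170,-0.3660)
cross product → J_v[:, 0] = (-0.8170,-7.4151,0.0000)
J_ω[:, 0] = z_0
entry J[0][0] = -0.8170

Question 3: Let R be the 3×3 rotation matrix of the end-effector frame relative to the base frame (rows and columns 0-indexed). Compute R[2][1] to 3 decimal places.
End-effector y-axis (col 1 of R) = (-0.4330,0.2500,0.8660)
R[2][1] = 0.8660

0.866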